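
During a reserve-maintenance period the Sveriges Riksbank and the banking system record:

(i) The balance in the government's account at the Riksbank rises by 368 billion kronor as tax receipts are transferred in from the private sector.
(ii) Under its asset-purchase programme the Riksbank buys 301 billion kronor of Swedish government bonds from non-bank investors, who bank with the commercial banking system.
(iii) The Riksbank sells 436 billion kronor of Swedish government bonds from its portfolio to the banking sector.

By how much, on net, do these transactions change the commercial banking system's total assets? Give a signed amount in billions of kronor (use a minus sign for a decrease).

Riksbank balance sheet:
  Assets:      Securities −135B
  Liabilities: Bank reserves −503B, Government deposits +368B
Commercial banking system:
  Assets:      Reserves at CB −503B, Securities +436B
  Liabilities: Checkable deposits −67B
Change in total bank assets = -67 billion.

-67 billion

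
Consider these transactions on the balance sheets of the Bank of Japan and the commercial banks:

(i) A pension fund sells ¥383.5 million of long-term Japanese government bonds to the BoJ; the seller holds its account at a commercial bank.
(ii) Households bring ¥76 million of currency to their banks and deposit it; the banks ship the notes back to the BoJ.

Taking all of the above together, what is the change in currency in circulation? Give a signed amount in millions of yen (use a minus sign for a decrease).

BoJ balance sheet:
  Assets:      Securities +¥383.5M
  Liabilities: Bank reserves +¥459.5M, Currency in circulation −¥76M
Commercial banking system:
  Assets:      Reserves at CB +¥459.5M
  Liabilities: Checkable deposits +¥459.5M
So the change in currency in circulation is -¥76 million.

-¥76 million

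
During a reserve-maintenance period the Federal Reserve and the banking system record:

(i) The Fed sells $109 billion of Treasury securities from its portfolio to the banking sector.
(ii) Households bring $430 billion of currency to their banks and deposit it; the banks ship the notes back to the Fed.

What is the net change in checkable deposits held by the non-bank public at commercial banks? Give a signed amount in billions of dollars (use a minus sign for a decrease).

OMO sale (to banks) $109 billion: the counterparty is a bank, so public deposits are unchanged → 0.
Currency deposit $430 billion: non-bank counterparties' bank balances rise → +$430B.
Net: 0 + 430 = +$430 billion.

+$430 billion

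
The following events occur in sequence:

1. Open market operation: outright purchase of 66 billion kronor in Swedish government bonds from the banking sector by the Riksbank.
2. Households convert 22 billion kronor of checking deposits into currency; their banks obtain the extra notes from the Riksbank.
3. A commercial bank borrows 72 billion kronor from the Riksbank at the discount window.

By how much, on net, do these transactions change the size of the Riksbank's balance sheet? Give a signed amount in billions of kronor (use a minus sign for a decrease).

+138 billion

Riksbank balance sheet:
  Assets:      Securities +66B, Loans to banks +72B
  Liabilities: Bank reserves +116B, Currency in circulation +22B
Change in total Riksbank assets = +138 billion.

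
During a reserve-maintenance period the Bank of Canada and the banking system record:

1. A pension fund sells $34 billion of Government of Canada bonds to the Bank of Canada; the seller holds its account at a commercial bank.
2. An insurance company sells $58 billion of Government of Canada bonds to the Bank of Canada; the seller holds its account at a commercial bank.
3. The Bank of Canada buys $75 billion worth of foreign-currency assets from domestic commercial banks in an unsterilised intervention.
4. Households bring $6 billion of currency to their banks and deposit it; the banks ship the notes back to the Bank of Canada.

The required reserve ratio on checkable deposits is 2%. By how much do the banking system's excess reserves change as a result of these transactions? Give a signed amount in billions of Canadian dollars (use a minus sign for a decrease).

Asset purchase (from non-banks) $34 billion: reserves +$34B, deposits +$34B.
Asset purchase (from non-banks) $58 billion: reserves +$58B, deposits +$58B.
FX purchase $75 billion: reserves +$75B, deposits 0.
Currency deposit $6 billion: reserves +$6B, deposits +$6B.
Totals: Δreserves = +$173B, Δdeposits = +$98B.
Δrequired reserves = 2% × +$98B = +$1.96B.
Δexcess reserves = Δreserves − Δrequired = +$173B − (+$1.96B) = +$171.04 billion.

+$171.04 billion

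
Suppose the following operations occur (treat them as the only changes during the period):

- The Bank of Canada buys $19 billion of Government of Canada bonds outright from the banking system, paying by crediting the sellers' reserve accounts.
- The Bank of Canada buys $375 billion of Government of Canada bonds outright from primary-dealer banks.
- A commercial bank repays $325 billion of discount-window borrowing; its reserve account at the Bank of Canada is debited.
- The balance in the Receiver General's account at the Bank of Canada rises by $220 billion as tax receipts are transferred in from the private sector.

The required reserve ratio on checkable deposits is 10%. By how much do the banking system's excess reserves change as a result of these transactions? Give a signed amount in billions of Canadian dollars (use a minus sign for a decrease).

-$129 billion

OMO purchase (from banks) $19 billion: reserves +$19B, deposits 0.
OMO purchase (from banks) $375 billion: reserves +$375B, deposits 0.
Discount-window repayment $325 billion: reserves −$325B, deposits 0.
Government account inflow $220 billion: reserves −$220B, deposits −$220B.
Totals: Δreserves = −$151B, Δdeposits = −$220B.
Δrequired reserves = 10% × −$220B = −$22B.
Δexcess reserves = Δreserves − Δrequired = −$151B − (−$22B) = -$129 billion.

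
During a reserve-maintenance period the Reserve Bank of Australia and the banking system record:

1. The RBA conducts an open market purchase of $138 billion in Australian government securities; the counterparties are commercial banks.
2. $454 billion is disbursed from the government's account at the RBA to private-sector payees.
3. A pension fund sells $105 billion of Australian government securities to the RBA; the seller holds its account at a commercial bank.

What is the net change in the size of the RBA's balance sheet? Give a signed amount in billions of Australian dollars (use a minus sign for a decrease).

RBA balance sheet:
  Assets:      Securities +$243B
  Liabilities: Bank reserves +$697B, Government deposits −$454B
Commercial banking system:
  Assets:      Reserves at CB +$697B, Securities −$138B
  Liabilities: Checkable deposits +$559B
Change in total RBA assets = +$243 billion.

+$243 billion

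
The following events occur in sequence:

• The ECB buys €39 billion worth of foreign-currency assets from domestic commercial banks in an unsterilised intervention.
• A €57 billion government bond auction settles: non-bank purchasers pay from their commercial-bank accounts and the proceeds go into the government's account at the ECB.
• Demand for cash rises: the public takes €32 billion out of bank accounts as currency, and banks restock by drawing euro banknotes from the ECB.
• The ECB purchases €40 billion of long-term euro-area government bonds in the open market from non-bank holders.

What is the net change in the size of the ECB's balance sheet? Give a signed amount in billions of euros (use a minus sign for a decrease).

FX purchase €39 billion: an ECB asset is acquired → +€39B.
Government account inflow €57 billion: only the composition of liabilities changes → 0.
Currency withdrawal €32 billion: only the composition of liabilities changes → 0.
Asset purchase (from non-banks) €40 billion: an ECB asset is acquired → +€40B.
Net: 39 + 0 + 0 + 40 = +€79 billion.

+€79 billion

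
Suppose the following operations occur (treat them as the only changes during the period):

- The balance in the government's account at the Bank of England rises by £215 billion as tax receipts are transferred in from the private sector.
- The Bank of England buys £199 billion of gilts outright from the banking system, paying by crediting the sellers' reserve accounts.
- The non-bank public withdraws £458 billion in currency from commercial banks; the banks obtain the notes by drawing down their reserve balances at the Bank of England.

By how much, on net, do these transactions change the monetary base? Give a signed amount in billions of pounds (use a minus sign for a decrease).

Bank of England balance sheet:
  Assets:      Securities +£199B
  Liabilities: Bank reserves −£474B, Currency in circulation +£458B, Government deposits +£215B
Commercial banking system:
  Assets:      Reserves at CB −£474B, Securities −£199B
  Liabilities: Checkable deposits −£673B
Monetary base = currency + reserves: +£458B + (−£474B) = -£16 billion.

-£16 billion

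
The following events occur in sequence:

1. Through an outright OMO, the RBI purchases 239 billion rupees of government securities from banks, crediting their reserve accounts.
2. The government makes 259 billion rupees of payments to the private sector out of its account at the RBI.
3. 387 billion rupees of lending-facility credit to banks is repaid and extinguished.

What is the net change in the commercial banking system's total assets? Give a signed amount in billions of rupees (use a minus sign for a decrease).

OMO purchase (from banks) 239 billion rupees: just an asset swap on bank balance sheets → 0.
Government spending 259 billion rupees: bank balance sheets expand → +259B.
Discount-window repayment 387 billion rupees: bank balance sheets shrink → −387B.
Net: 0 + 259 − 387 = -128 billion.

-128 billion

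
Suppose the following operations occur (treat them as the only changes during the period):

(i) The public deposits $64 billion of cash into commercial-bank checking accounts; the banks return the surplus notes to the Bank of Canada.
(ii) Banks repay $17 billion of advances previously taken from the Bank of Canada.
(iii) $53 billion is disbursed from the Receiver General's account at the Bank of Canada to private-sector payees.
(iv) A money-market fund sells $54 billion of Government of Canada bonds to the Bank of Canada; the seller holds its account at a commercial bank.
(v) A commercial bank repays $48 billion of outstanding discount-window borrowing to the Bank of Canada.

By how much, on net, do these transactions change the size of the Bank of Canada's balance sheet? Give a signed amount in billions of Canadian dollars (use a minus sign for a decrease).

Currency deposit $64 billion: only the composition of liabilities changes → 0.
Discount-window repayment $17 billion: a Bank of Canada asset is shed → −$17B.
Government spending $53 billion: only the composition of liabilities changes → 0.
Asset purchase (from non-banks) $54 billion: a Bank of Canada asset is acquired → +$54B.
Discount-window repayment $48 billion: a Bank of Canada asset is shed → −$48B.
Net: 0 − 17 + 0 + 54 − 48 = -$11 billion.

-$11 billion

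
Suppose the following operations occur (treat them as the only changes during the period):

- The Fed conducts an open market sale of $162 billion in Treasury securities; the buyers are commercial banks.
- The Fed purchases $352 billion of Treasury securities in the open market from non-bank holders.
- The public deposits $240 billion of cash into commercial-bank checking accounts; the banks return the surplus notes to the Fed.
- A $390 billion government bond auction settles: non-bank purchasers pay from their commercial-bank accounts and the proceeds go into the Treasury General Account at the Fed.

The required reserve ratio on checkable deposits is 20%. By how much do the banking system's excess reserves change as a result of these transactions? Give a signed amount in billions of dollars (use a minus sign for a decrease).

-$0.4 billion

OMO sale (to banks) $162 billion: reserves −$162B, deposits 0.
Asset purchase (from non-banks) $352 billion: reserves +$352B, deposits +$352B.
Currency deposit $240 billion: reserves +$240B, deposits +$240B.
Government account inflow $390 billion: reserves −$390B, deposits −$390B.
Totals: Δreserves = +$40B, Δdeposits = +$202B.
Δrequired reserves = 20% × +$202B = +$40.4B.
Δexcess reserves = Δreserves − Δrequired = +$40B − (+$40.4B) = -$0.4 billion.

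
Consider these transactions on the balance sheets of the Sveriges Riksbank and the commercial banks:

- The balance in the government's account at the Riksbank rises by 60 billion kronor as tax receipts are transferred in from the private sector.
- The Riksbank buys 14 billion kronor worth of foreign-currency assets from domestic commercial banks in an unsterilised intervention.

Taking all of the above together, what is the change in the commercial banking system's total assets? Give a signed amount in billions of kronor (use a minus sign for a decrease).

-60 billion

Riksbank balance sheet:
  Assets:      Foreign assets +14B
  Liabilities: Bank reserves −46B, Government deposits +60B
Commercial banking system:
  Assets:      Reserves at CB −46B, Foreign assets −14B
  Liabilities: Checkable deposits −60B
Change in total bank assets = -60 billion.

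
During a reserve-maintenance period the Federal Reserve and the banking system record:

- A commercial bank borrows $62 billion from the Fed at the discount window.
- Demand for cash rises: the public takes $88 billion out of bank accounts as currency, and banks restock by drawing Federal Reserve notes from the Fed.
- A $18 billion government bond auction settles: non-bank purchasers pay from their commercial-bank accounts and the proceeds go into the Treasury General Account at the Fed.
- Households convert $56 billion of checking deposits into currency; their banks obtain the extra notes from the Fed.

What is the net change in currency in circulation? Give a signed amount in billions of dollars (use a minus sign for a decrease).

+$144 billion

Discount-window loan $62 billion: no currency enters or leaves circulation → 0.
Currency withdrawal $88 billion: notes leave the central bank → +$88B.
Government account inflow $18 billion: no currency enters or leaves circulation → 0.
Currency withdrawal $56 billion: notes leave the central bank → +$56B.
Net: 0 + 88 + 0 + 56 = +$144 billion.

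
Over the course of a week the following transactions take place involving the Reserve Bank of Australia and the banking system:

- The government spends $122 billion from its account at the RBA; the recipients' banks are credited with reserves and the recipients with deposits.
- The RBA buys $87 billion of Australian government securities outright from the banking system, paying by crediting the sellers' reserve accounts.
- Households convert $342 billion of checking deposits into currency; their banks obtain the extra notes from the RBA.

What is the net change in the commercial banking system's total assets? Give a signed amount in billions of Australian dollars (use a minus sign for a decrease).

-$220 billion

Government spending $122 billion: bank balance sheets expand → +$122B.
OMO purchase (from banks) $87 billion: just an asset swap on bank balance sheets → 0.
Currency withdrawal $342 billion: bank balance sheets shrink → −$342B.
Net: 122 + 0 − 342 = -$220 billion.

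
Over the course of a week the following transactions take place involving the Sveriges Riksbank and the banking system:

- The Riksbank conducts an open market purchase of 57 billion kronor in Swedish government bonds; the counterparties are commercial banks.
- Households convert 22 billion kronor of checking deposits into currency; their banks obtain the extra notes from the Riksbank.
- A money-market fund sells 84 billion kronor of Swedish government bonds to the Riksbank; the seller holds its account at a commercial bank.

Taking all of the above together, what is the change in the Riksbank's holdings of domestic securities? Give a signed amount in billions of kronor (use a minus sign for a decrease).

+141 billion

Riksbank balance sheet:
  Assets:      Securities +141B
  Liabilities: Bank reserves +119B, Currency in circulation +22B
So the change in the Riksbank's holdings of domestic securities is +141 billion.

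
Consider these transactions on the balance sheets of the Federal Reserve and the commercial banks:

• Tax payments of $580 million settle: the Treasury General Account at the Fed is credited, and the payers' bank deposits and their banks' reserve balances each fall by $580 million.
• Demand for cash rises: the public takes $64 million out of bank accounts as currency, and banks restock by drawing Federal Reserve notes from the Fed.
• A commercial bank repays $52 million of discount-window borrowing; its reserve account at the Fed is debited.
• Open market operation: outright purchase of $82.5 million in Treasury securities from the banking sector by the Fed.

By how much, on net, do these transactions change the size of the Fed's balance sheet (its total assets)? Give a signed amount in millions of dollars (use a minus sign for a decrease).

+$30.5 million

Fed balance sheet:
  Assets:      Securities +$82.5M, Loans to banks −$52M
  Liabilities: Bank reserves −$613.5M, Currency in circulation +$64M, Government deposits +$580M
Commercial banking system:
  Assets:      Reserves at CB −$613.5M, Securities −$82.5M
  Liabilities: Checkable deposits −$644M, Borrowings from CB −$52M
Change in total Fed assets = +$30.5 million.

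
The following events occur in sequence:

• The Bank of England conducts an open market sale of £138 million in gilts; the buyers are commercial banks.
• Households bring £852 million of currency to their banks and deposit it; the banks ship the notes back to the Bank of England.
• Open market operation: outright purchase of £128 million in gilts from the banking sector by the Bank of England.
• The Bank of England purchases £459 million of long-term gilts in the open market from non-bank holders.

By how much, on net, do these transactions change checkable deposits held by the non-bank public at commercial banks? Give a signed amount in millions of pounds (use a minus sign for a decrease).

+£1311 million

OMO sale (to banks) £138 million: the counterparty is a bank, so public deposits are unchanged → 0.
Currency deposit £852 million: non-bank counterparties' bank balances rise → +£852M.
OMO purchase (from banks) £128 million: the counterparty is a bank, so public deposits are unchanged → 0.
Asset purchase (from non-banks) £459 million: non-bank counterparties' bank balances rise → +£459M.
Net: 0 + 852 + 0 + 459 = +£1311 million.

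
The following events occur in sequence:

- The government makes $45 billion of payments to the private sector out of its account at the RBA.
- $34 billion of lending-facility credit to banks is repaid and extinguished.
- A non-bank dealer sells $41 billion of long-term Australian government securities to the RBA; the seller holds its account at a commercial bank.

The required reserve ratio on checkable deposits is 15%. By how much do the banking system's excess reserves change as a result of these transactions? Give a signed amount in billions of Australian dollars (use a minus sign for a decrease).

Government spending $45 billion: reserves +$45B, deposits +$45B.
Discount-window repayment $34 billion: reserves −$34B, deposits 0.
Asset purchase (from non-banks) $41 billion: reserves +$41B, deposits +$41B.
Totals: Δreserves = +$52B, Δdeposits = +$86B.
Δrequired reserves = 15% × +$86B = +$12.9B.
Δexcess reserves = Δreserves − Δrequired = +$52B − (+$12.9B) = +$39.1 billion.

+$39.1 billion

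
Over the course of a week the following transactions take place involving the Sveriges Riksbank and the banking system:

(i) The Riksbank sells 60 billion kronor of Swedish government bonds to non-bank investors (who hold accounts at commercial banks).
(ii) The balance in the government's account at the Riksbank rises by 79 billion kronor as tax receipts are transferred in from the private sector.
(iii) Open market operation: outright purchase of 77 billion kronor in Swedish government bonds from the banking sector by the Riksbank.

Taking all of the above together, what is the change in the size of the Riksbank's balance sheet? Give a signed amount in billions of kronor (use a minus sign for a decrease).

+17 billion

Asset sale (to non-banks) 60 billion kronor: a Riksbank asset is shed → −60B.
Government account inflow 79 billion kronor: only the composition of liabilities changes → 0.
OMO purchase (from banks) 77 billion kronor: a Riksbank asset is acquired → +77B.
Net: −60 + 0 + 77 = +17 billion.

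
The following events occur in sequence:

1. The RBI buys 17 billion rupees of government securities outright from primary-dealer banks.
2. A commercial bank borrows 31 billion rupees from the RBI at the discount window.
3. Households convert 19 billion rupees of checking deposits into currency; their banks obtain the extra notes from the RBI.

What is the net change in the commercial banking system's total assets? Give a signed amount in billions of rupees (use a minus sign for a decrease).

RBI balance sheet:
  Assets:      Securities +17B, Loans to banks +31B
  Liabilities: Bank reserves +29B, Currency in circulation +19B
Commercial banking system:
  Assets:      Reserves at CB +29B, Securities −17B
  Liabilities: Checkable deposits −19B, Borrowings from CB +31B
Change in total bank assets = +12 billion.

+12 billion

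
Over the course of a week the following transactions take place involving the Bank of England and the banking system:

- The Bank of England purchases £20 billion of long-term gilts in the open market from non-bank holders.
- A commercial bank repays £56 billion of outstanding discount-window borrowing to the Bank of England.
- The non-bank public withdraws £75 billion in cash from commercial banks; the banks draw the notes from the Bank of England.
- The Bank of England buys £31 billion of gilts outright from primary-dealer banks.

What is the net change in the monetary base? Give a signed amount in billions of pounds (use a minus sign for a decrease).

-£5 billion

Asset purchase (from non-banks) £20 billion: Bank of England balance sheet expands → +£20B.
Discount-window repayment £56 billion: Bank of England balance sheet contracts → −£56B.
Currency withdrawal £75 billion: just a shift between currency and reserves — both are base money → 0.
OMO purchase (from banks) £31 billion: Bank of England balance sheet expands → +£31B.
Net: 20 − 56 + 0 + 31 = -£5 billion.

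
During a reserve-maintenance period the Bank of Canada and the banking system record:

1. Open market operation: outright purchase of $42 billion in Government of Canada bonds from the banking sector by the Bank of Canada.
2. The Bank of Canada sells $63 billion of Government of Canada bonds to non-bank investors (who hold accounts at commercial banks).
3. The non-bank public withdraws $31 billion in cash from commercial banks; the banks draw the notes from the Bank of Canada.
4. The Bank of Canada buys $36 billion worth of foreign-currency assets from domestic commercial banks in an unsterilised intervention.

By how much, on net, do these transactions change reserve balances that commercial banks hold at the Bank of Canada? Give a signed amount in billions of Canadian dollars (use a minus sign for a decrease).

-$16 billion

Bank of Canada balance sheet:
  Assets:      Securities −$21B, Foreign assets +$36B
  Liabilities: Bank reserves −$16B, Currency in circulation +$31B
So the change in reserve balances that commercial banks hold at the Bank of Canada is -$16 billion.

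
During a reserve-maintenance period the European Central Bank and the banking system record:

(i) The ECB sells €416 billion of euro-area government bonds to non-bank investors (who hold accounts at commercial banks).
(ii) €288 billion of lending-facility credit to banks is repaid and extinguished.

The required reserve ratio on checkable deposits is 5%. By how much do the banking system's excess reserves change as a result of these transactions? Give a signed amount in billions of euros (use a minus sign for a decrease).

Asset sale (to non-banks) €416 billion: reserves −€416B, deposits −€416B.
Discount-window repayment €288 billion: reserves −€288B, deposits 0.
Totals: Δreserves = −€704B, Δdeposits = −€416B.
Δrequired reserves = 5% × −€416B = −€20.8B.
Δexcess reserves = Δreserves − Δrequired = −€704B − (−€20.8B) = -€683.2 billion.

-€683.2 billion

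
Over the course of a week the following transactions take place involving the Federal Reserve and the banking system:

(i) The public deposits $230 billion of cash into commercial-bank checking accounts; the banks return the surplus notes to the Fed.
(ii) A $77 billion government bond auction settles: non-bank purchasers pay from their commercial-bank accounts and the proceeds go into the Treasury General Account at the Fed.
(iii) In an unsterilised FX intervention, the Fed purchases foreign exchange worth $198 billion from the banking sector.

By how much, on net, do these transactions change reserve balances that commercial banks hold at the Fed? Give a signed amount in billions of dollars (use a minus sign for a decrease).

+$351 billion

Currency deposit $230 billion: returned notes are swapped for reserve credit → +$230B.
Government account inflow $77 billion: funds move from bank reserves into the government account → −$77B.
FX purchase $198 billion: the Fed pays by crediting reserve accounts → +$198B.
Net: 230 − 77 + 198 = +$351 billion.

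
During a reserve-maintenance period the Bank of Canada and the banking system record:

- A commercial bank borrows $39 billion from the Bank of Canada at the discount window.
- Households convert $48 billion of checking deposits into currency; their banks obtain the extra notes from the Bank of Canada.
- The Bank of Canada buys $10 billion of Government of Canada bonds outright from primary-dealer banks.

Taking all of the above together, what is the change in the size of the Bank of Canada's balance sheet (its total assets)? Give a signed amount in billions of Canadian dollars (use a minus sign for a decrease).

+$49 billion

Bank of Canada balance sheet:
  Assets:      Securities +$10B, Loans to banks +$39B
  Liabilities: Bank reserves +$1B, Currency in circulation +$48B
Change in total Bank of Canada assets = +$49 billion.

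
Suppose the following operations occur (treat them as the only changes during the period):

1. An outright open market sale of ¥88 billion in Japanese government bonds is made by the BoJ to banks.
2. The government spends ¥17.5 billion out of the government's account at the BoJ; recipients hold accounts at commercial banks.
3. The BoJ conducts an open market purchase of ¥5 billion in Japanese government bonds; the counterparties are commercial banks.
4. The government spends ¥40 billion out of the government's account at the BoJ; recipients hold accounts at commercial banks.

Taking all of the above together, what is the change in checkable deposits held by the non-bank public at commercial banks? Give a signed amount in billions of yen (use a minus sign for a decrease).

OMO sale (to banks) ¥88 billion: the counterparty is a bank, so public deposits are unchanged → 0.
Government spending ¥17.5 billion: non-bank counterparties' bank balances rise → +¥17.5B.
OMO purchase (from banks) ¥5 billion: the counterparty is a bank, so public deposits are unchanged → 0.
Government spending ¥40 billion: non-bank counterparties' bank balances rise → +¥40B.
Net: 0 + 17.5 + 0 + 40 = +¥57.5 billion.

+¥57.5 billion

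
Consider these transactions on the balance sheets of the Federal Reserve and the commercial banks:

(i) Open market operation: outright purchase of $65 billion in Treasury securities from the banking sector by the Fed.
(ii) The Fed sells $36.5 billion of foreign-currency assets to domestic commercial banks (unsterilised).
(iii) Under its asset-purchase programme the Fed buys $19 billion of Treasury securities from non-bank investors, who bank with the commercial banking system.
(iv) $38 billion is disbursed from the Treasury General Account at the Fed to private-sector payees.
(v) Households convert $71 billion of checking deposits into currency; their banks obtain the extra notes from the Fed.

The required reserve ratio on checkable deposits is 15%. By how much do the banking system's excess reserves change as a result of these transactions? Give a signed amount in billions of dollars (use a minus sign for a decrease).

OMO purchase (from banks) $65 billion: reserves +$65B, deposits 0.
FX sale $36.5 billion: reserves −$36.5B, deposits 0.
Asset purchase (from non-banks) $19 billion: reserves +$19B, deposits +$19B.
Government spending $38 billion: reserves +$38B, deposits +$38B.
Currency withdrawal $71 billion: reserves −$71B, deposits −$71B.
Totals: Δreserves = +$14.5B, Δdeposits = −$14B.
Δrequired reserves = 15% × −$14B = −$2.1B.
Δexcess reserves = Δreserves − Δrequired = +$14.5B − (−$2.1B) = +$16.6 billion.

+$16.6 billion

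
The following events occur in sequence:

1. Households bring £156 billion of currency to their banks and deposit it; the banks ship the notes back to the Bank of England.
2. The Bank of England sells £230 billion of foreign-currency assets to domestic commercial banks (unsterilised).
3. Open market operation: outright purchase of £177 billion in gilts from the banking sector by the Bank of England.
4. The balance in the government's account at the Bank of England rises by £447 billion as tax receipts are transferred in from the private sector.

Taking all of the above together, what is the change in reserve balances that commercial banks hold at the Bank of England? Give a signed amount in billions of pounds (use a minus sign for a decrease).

-£344 billion

Currency deposit £156 billion: returned notes are swapped for reserve credit → +£156B.
FX sale £230 billion: the buying banks pay out of their reserve balances → −£230B.
OMO purchase (from banks) £177 billion: the Bank of England pays by crediting reserve accounts → +£177B.
Government account inflow £447 billion: funds move from bank reserves into the government account → −£447B.
Net: 156 − 230 + 177 − 447 = -£344 billion.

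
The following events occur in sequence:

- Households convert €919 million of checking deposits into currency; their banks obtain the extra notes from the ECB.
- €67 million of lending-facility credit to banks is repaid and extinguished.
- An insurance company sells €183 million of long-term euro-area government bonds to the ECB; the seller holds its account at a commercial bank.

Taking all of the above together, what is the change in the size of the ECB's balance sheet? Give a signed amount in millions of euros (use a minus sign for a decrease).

+€116 million

ECB balance sheet:
  Assets:      Securities +€183M, Loans to banks −€67M
  Liabilities: Bank reserves −€803M, Currency in circulation +€919M
Change in total ECB assets = +€116 million.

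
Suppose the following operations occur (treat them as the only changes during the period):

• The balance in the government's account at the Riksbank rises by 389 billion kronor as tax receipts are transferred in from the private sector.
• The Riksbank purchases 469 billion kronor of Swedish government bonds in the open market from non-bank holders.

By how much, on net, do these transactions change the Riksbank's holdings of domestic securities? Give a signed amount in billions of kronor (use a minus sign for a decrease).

+469 billion

Riksbank balance sheet:
  Assets:      Securities +469B
  Liabilities: Bank reserves +80B, Government deposits +389B
So the change in the Riksbank's holdings of domestic securities is +469 billion.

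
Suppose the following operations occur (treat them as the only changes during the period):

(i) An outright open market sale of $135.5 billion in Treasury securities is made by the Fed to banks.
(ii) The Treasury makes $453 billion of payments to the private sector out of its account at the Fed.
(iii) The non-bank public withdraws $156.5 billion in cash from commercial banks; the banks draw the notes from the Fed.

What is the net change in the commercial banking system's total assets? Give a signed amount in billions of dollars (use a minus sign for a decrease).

+$296.5 billion

OMO sale (to banks) $135.5 billion: just an asset swap on bank balance sheets → 0.
Government spending $453 billion: bank balance sheets expand → +$453B.
Currency withdrawal $156.5 billion: bank balance sheets shrink → −$156.5B.
Net: 0 + 453 − 156.5 = +$296.5 billion.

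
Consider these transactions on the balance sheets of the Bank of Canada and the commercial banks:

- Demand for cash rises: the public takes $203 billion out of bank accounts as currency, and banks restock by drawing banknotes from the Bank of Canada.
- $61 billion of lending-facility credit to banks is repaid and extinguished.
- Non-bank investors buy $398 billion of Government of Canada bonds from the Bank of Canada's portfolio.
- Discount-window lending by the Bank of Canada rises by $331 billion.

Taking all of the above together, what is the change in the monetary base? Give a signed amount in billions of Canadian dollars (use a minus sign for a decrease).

-$128 billion

Currency withdrawal $203 billion: just a shift between currency and reserves — both are base money → 0.
Discount-window repayment $61 billion: Bank of Canada balance sheet contracts → −$61B.
Asset sale (to non-banks) $398 billion: Bank of Canada balance sheet contracts → −$398B.
Discount-window loan $331 billion: Bank of Canada balance sheet expands → +$331B.
Net: 0 − 61 − 398 + 331 = -$128 billion.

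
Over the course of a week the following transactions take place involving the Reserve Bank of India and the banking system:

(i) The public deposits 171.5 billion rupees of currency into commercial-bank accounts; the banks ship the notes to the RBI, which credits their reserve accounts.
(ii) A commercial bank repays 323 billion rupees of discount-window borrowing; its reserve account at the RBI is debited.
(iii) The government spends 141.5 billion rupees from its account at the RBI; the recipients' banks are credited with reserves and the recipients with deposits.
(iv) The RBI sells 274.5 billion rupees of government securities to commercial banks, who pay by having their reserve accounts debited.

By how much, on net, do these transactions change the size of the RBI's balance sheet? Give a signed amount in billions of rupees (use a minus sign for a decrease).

Currency deposit 171.5 billion rupees: only the composition of liabilities changes → 0.
Discount-window repayment 323 billion rupees: an RBI asset is shed → −323B.
Government spending 141.5 billion rupees: only the composition of liabilities changes → 0.
OMO sale (to banks) 274.5 billion rupees: an RBI asset is shed → −274.5B.
Net: 0 − 323 + 0 − 274.5 = -597.5 billion.

-597.5 billion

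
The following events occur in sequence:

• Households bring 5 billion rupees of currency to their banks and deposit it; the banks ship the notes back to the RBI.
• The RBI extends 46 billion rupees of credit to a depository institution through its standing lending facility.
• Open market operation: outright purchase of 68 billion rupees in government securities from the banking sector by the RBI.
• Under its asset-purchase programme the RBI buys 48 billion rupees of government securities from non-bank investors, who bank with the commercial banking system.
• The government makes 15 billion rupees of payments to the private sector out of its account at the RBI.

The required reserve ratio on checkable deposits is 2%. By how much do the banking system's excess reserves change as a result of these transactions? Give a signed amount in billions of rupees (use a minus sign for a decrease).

Currency deposit 5 billion rupees: reserves +5B, deposits +5B.
Discount-window loan 46 billion rupees: reserves +46B, deposits 0.
OMO purchase (from banks) 68 billion rupees: reserves +68B, deposits 0.
Asset purchase (from non-banks) 48 billion rupees: reserves +48B, deposits +48B.
Government spending 15 billion rupees: reserves +15B, deposits +15B.
Totals: Δreserves = +182B, Δdeposits = +68B.
Δrequired reserves = 2% × +68B = +1.36B.
Δexcess reserves = Δreserves − Δrequired = +182B − (+1.36B) = +180.64 billion.

+180.64 billion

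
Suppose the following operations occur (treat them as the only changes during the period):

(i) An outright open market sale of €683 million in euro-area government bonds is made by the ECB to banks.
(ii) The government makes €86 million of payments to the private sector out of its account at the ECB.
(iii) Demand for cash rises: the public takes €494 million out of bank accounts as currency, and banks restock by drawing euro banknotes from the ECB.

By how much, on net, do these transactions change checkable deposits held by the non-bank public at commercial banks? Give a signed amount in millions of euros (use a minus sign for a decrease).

-€408 million

ECB balance sheet:
  Assets:      Securities −€683M
  Liabilities: Bank reserves −€1091M, Currency in circulation +€494M, Government deposits −€86M
Commercial banking system:
  Assets:      Reserves at CB −€1091M, Securities +€683M
  Liabilities: Checkable deposits −€408M
So the change in checkable deposits held by the non-bank public at commercial banks is -€408 million.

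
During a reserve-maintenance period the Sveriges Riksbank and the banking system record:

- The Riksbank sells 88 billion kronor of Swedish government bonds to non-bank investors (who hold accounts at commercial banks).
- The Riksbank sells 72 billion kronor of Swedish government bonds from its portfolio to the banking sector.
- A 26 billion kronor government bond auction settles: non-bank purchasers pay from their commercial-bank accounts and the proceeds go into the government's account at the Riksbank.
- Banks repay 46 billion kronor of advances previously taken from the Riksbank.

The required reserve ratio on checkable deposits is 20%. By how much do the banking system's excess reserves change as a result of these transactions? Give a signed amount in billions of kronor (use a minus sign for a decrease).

Asset sale (to non-banks) 88 billion kronor: reserves −88B, deposits −88B.
OMO sale (to banks) 72 billion kronor: reserves −72B, deposits 0.
Government account inflow 26 billion kronor: reserves −26B, deposits −26B.
Discount-window repayment 46 billion kronor: reserves −46B, deposits 0.
Totals: Δreserves = −232B, Δdeposits = −114B.
Δrequired reserves = 20% × −114B = −22.8B.
Δexcess reserves = Δreserves − Δrequired = −232B − (−22.8B) = -209.2 billion.

-209.2 billion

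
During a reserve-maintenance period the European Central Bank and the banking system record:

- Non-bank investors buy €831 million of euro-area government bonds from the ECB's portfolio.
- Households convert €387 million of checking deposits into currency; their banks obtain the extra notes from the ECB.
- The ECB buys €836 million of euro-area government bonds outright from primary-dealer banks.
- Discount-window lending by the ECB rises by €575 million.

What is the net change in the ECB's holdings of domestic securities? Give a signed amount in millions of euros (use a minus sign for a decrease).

ECB balance sheet:
  Assets:      Securities +€5M, Loans to banks +€575M
  Liabilities: Bank reserves +€193M, Currency in circulation +€387M
So the change in the ECB's holdings of domestic securities is +€5 million.

+€5 million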